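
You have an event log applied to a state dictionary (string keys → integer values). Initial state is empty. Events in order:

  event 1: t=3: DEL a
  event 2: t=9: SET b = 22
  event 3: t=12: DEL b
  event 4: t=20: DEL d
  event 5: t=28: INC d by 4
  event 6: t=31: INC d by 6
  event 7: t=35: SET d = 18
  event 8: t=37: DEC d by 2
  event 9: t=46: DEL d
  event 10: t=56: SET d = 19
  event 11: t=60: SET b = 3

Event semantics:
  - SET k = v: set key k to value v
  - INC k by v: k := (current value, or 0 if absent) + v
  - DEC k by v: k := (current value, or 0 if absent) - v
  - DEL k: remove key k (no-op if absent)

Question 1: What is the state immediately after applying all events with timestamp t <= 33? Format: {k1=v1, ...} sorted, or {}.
Answer: {d=10}

Derivation:
Apply events with t <= 33 (6 events):
  after event 1 (t=3: DEL a): {}
  after event 2 (t=9: SET b = 22): {b=22}
  after event 3 (t=12: DEL b): {}
  after event 4 (t=20: DEL d): {}
  after event 5 (t=28: INC d by 4): {d=4}
  after event 6 (t=31: INC d by 6): {d=10}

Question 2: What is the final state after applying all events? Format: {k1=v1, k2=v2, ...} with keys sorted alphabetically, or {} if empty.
  after event 1 (t=3: DEL a): {}
  after event 2 (t=9: SET b = 22): {b=22}
  after event 3 (t=12: DEL b): {}
  after event 4 (t=20: DEL d): {}
  after event 5 (t=28: INC d by 4): {d=4}
  after event 6 (t=31: INC d by 6): {d=10}
  after event 7 (t=35: SET d = 18): {d=18}
  after event 8 (t=37: DEC d by 2): {d=16}
  after event 9 (t=46: DEL d): {}
  after event 10 (t=56: SET d = 19): {d=19}
  after event 11 (t=60: SET b = 3): {b=3, d=19}

Answer: {b=3, d=19}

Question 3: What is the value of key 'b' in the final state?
Answer: 3

Derivation:
Track key 'b' through all 11 events:
  event 1 (t=3: DEL a): b unchanged
  event 2 (t=9: SET b = 22): b (absent) -> 22
  event 3 (t=12: DEL b): b 22 -> (absent)
  event 4 (t=20: DEL d): b unchanged
  event 5 (t=28: INC d by 4): b unchanged
  event 6 (t=31: INC d by 6): b unchanged
  event 7 (t=35: SET d = 18): b unchanged
  event 8 (t=37: DEC d by 2): b unchanged
  event 9 (t=46: DEL d): b unchanged
  event 10 (t=56: SET d = 19): b unchanged
  event 11 (t=60: SET b = 3): b (absent) -> 3
Final: b = 3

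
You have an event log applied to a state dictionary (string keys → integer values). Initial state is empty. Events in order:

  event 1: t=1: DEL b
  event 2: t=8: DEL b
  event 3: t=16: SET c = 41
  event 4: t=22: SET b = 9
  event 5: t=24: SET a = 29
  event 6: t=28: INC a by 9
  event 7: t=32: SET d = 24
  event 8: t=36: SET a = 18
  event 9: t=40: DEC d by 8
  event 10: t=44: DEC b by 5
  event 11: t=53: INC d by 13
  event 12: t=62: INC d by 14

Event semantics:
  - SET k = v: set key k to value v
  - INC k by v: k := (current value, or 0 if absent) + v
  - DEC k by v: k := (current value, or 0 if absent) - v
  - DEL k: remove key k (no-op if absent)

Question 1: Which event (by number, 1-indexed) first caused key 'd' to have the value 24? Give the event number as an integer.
Answer: 7

Derivation:
Looking for first event where d becomes 24:
  event 7: d (absent) -> 24  <-- first match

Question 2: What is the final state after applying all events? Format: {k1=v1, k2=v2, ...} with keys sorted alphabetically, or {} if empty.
  after event 1 (t=1: DEL b): {}
  after event 2 (t=8: DEL b): {}
  after event 3 (t=16: SET c = 41): {c=41}
  after event 4 (t=22: SET b = 9): {b=9, c=41}
  after event 5 (t=24: SET a = 29): {a=29, b=9, c=41}
  after event 6 (t=28: INC a by 9): {a=38, b=9, c=41}
  after event 7 (t=32: SET d = 24): {a=38, b=9, c=41, d=24}
  after event 8 (t=36: SET a = 18): {a=18, b=9, c=41, d=24}
  after event 9 (t=40: DEC d by 8): {a=18, b=9, c=41, d=16}
  after event 10 (t=44: DEC b by 5): {a=18, b=4, c=41, d=16}
  after event 11 (t=53: INC d by 13): {a=18, b=4, c=41, d=29}
  after event 12 (t=62: INC d by 14): {a=18, b=4, c=41, d=43}

Answer: {a=18, b=4, c=41, d=43}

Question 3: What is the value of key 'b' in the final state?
Track key 'b' through all 12 events:
  event 1 (t=1: DEL b): b (absent) -> (absent)
  event 2 (t=8: DEL b): b (absent) -> (absent)
  event 3 (t=16: SET c = 41): b unchanged
  event 4 (t=22: SET b = 9): b (absent) -> 9
  event 5 (t=24: SET a = 29): b unchanged
  event 6 (t=28: INC a by 9): b unchanged
  event 7 (t=32: SET d = 24): b unchanged
  event 8 (t=36: SET a = 18): b unchanged
  event 9 (t=40: DEC d by 8): b unchanged
  event 10 (t=44: DEC b by 5): b 9 -> 4
  event 11 (t=53: INC d by 13): b unchanged
  event 12 (t=62: INC d by 14): b unchanged
Final: b = 4

Answer: 4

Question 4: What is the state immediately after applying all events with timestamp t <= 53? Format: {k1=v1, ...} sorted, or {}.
Answer: {a=18, b=4, c=41, d=29}

Derivation:
Apply events with t <= 53 (11 events):
  after event 1 (t=1: DEL b): {}
  after event 2 (t=8: DEL b): {}
  after event 3 (t=16: SET c = 41): {c=41}
  after event 4 (t=22: SET b = 9): {b=9, c=41}
  after event 5 (t=24: SET a = 29): {a=29, b=9, c=41}
  after event 6 (t=28: INC a by 9): {a=38, b=9, c=41}
  after event 7 (t=32: SET d = 24): {a=38, b=9, c=41, d=24}
  after event 8 (t=36: SET a = 18): {a=18, b=9, c=41, d=24}
  after event 9 (t=40: DEC d by 8): {a=18, b=9, c=41, d=16}
  after event 10 (t=44: DEC b by 5): {a=18, b=4, c=41, d=16}
  after event 11 (t=53: INC d by 13): {a=18, b=4, c=41, d=29}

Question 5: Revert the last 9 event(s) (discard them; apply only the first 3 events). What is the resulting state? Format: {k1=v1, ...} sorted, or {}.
Answer: {c=41}

Derivation:
Keep first 3 events (discard last 9):
  after event 1 (t=1: DEL b): {}
  after event 2 (t=8: DEL b): {}
  after event 3 (t=16: SET c = 41): {c=41}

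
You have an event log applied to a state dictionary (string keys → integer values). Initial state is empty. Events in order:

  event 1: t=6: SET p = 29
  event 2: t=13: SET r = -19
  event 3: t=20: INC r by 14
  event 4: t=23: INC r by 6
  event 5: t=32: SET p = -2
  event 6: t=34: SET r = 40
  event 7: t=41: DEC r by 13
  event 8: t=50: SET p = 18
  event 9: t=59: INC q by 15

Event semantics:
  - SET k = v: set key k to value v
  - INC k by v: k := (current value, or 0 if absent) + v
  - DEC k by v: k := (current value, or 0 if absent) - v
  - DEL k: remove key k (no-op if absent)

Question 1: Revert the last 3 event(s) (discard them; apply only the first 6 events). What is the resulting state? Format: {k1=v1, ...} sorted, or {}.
Keep first 6 events (discard last 3):
  after event 1 (t=6: SET p = 29): {p=29}
  after event 2 (t=13: SET r = -19): {p=29, r=-19}
  after event 3 (t=20: INC r by 14): {p=29, r=-5}
  after event 4 (t=23: INC r by 6): {p=29, r=1}
  after event 5 (t=32: SET p = -2): {p=-2, r=1}
  after event 6 (t=34: SET r = 40): {p=-2, r=40}

Answer: {p=-2, r=40}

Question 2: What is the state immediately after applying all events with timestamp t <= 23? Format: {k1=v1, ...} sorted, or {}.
Answer: {p=29, r=1}

Derivation:
Apply events with t <= 23 (4 events):
  after event 1 (t=6: SET p = 29): {p=29}
  after event 2 (t=13: SET r = -19): {p=29, r=-19}
  after event 3 (t=20: INC r by 14): {p=29, r=-5}
  after event 4 (t=23: INC r by 6): {p=29, r=1}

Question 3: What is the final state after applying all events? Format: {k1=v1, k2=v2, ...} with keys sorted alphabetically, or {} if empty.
  after event 1 (t=6: SET p = 29): {p=29}
  after event 2 (t=13: SET r = -19): {p=29, r=-19}
  after event 3 (t=20: INC r by 14): {p=29, r=-5}
  after event 4 (t=23: INC r by 6): {p=29, r=1}
  after event 5 (t=32: SET p = -2): {p=-2, r=1}
  after event 6 (t=34: SET r = 40): {p=-2, r=40}
  after event 7 (t=41: DEC r by 13): {p=-2, r=27}
  after event 8 (t=50: SET p = 18): {p=18, r=27}
  after event 9 (t=59: INC q by 15): {p=18, q=15, r=27}

Answer: {p=18, q=15, r=27}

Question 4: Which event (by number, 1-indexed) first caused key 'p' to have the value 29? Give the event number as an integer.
Looking for first event where p becomes 29:
  event 1: p (absent) -> 29  <-- first match

Answer: 1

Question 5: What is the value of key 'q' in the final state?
Answer: 15

Derivation:
Track key 'q' through all 9 events:
  event 1 (t=6: SET p = 29): q unchanged
  event 2 (t=13: SET r = -19): q unchanged
  event 3 (t=20: INC r by 14): q unchanged
  event 4 (t=23: INC r by 6): q unchanged
  event 5 (t=32: SET p = -2): q unchanged
  event 6 (t=34: SET r = 40): q unchanged
  event 7 (t=41: DEC r by 13): q unchanged
  event 8 (t=50: SET p = 18): q unchanged
  event 9 (t=59: INC q by 15): q (absent) -> 15
Final: q = 15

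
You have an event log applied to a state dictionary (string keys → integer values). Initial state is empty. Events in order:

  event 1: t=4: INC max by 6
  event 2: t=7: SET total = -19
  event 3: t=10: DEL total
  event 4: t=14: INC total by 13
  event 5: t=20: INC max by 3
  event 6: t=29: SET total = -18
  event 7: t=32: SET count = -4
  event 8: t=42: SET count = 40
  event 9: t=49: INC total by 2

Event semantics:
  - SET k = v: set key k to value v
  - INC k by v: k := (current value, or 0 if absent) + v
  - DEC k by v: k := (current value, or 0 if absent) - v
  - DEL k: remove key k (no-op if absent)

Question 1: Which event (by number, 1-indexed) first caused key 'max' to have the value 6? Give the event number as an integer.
Answer: 1

Derivation:
Looking for first event where max becomes 6:
  event 1: max (absent) -> 6  <-- first match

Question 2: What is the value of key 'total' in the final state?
Answer: -16

Derivation:
Track key 'total' through all 9 events:
  event 1 (t=4: INC max by 6): total unchanged
  event 2 (t=7: SET total = -19): total (absent) -> -19
  event 3 (t=10: DEL total): total -19 -> (absent)
  event 4 (t=14: INC total by 13): total (absent) -> 13
  event 5 (t=20: INC max by 3): total unchanged
  event 6 (t=29: SET total = -18): total 13 -> -18
  event 7 (t=32: SET count = -4): total unchanged
  event 8 (t=42: SET count = 40): total unchanged
  event 9 (t=49: INC total by 2): total -18 -> -16
Final: total = -16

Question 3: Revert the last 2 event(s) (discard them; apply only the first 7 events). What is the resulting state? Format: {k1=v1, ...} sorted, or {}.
Keep first 7 events (discard last 2):
  after event 1 (t=4: INC max by 6): {max=6}
  after event 2 (t=7: SET total = -19): {max=6, total=-19}
  after event 3 (t=10: DEL total): {max=6}
  after event 4 (t=14: INC total by 13): {max=6, total=13}
  after event 5 (t=20: INC max by 3): {max=9, total=13}
  after event 6 (t=29: SET total = -18): {max=9, total=-18}
  after event 7 (t=32: SET count = -4): {count=-4, max=9, total=-18}

Answer: {count=-4, max=9, total=-18}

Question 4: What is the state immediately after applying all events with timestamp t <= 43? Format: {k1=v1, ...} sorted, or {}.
Apply events with t <= 43 (8 events):
  after event 1 (t=4: INC max by 6): {max=6}
  after event 2 (t=7: SET total = -19): {max=6, total=-19}
  after event 3 (t=10: DEL total): {max=6}
  after event 4 (t=14: INC total by 13): {max=6, total=13}
  after event 5 (t=20: INC max by 3): {max=9, total=13}
  after event 6 (t=29: SET total = -18): {max=9, total=-18}
  after event 7 (t=32: SET count = -4): {count=-4, max=9, total=-18}
  after event 8 (t=42: SET count = 40): {count=40, max=9, total=-18}

Answer: {count=40, max=9, total=-18}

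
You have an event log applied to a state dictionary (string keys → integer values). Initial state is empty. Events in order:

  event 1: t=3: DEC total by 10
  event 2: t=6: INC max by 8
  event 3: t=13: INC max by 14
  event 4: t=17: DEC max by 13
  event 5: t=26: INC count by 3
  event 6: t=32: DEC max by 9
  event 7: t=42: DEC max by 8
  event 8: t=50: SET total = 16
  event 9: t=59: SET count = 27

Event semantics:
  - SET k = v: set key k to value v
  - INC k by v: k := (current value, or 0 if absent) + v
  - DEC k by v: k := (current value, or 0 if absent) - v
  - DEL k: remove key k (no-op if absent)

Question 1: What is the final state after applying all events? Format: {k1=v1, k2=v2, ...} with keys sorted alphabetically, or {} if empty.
Answer: {count=27, max=-8, total=16}

Derivation:
  after event 1 (t=3: DEC total by 10): {total=-10}
  after event 2 (t=6: INC max by 8): {max=8, total=-10}
  after event 3 (t=13: INC max by 14): {max=22, total=-10}
  after event 4 (t=17: DEC max by 13): {max=9, total=-10}
  after event 5 (t=26: INC count by 3): {count=3, max=9, total=-10}
  after event 6 (t=32: DEC max by 9): {count=3, max=0, total=-10}
  after event 7 (t=42: DEC max by 8): {count=3, max=-8, total=-10}
  after event 8 (t=50: SET total = 16): {count=3, max=-8, total=16}
  after event 9 (t=59: SET count = 27): {count=27, max=-8, total=16}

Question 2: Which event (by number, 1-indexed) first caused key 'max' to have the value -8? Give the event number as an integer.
Answer: 7

Derivation:
Looking for first event where max becomes -8:
  event 2: max = 8
  event 3: max = 22
  event 4: max = 9
  event 5: max = 9
  event 6: max = 0
  event 7: max 0 -> -8  <-- first match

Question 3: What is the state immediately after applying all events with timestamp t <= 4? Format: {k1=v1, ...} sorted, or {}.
Answer: {total=-10}

Derivation:
Apply events with t <= 4 (1 events):
  after event 1 (t=3: DEC total by 10): {total=-10}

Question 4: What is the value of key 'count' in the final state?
Track key 'count' through all 9 events:
  event 1 (t=3: DEC total by 10): count unchanged
  event 2 (t=6: INC max by 8): count unchanged
  event 3 (t=13: INC max by 14): count unchanged
  event 4 (t=17: DEC max by 13): count unchanged
  event 5 (t=26: INC count by 3): count (absent) -> 3
  event 6 (t=32: DEC max by 9): count unchanged
  event 7 (t=42: DEC max by 8): count unchanged
  event 8 (t=50: SET total = 16): count unchanged
  event 9 (t=59: SET count = 27): count 3 -> 27
Final: count = 27

Answer: 27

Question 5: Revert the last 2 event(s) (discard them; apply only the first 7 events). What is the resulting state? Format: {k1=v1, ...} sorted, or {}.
Keep first 7 events (discard last 2):
  after event 1 (t=3: DEC total by 10): {total=-10}
  after event 2 (t=6: INC max by 8): {max=8, total=-10}
  after event 3 (t=13: INC max by 14): {max=22, total=-10}
  after event 4 (t=17: DEC max by 13): {max=9, total=-10}
  after event 5 (t=26: INC count by 3): {count=3, max=9, total=-10}
  after event 6 (t=32: DEC max by 9): {count=3, max=0, total=-10}
  after event 7 (t=42: DEC max by 8): {count=3, max=-8, total=-10}

Answer: {count=3, max=-8, total=-10}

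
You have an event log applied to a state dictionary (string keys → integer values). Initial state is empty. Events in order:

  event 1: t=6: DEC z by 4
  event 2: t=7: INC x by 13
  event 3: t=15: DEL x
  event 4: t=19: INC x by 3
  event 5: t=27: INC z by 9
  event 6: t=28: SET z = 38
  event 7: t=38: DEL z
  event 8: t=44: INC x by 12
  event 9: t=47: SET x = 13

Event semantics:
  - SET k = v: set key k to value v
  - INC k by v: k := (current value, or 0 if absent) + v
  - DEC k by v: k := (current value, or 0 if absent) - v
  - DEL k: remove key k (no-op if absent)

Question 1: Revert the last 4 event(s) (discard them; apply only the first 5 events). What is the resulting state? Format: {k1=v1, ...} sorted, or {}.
Answer: {x=3, z=5}

Derivation:
Keep first 5 events (discard last 4):
  after event 1 (t=6: DEC z by 4): {z=-4}
  after event 2 (t=7: INC x by 13): {x=13, z=-4}
  after event 3 (t=15: DEL x): {z=-4}
  after event 4 (t=19: INC x by 3): {x=3, z=-4}
  after event 5 (t=27: INC z by 9): {x=3, z=5}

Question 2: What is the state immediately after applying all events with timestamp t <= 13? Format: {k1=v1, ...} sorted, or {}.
Apply events with t <= 13 (2 events):
  after event 1 (t=6: DEC z by 4): {z=-4}
  after event 2 (t=7: INC x by 13): {x=13, z=-4}

Answer: {x=13, z=-4}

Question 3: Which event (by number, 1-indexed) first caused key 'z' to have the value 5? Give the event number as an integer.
Answer: 5

Derivation:
Looking for first event where z becomes 5:
  event 1: z = -4
  event 2: z = -4
  event 3: z = -4
  event 4: z = -4
  event 5: z -4 -> 5  <-- first match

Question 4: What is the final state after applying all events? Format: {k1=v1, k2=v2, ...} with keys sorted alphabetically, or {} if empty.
  after event 1 (t=6: DEC z by 4): {z=-4}
  after event 2 (t=7: INC x by 13): {x=13, z=-4}
  after event 3 (t=15: DEL x): {z=-4}
  after event 4 (t=19: INC x by 3): {x=3, z=-4}
  after event 5 (t=27: INC z by 9): {x=3, z=5}
  after event 6 (t=28: SET z = 38): {x=3, z=38}
  after event 7 (t=38: DEL z): {x=3}
  after event 8 (t=44: INC x by 12): {x=15}
  after event 9 (t=47: SET x = 13): {x=13}

Answer: {x=13}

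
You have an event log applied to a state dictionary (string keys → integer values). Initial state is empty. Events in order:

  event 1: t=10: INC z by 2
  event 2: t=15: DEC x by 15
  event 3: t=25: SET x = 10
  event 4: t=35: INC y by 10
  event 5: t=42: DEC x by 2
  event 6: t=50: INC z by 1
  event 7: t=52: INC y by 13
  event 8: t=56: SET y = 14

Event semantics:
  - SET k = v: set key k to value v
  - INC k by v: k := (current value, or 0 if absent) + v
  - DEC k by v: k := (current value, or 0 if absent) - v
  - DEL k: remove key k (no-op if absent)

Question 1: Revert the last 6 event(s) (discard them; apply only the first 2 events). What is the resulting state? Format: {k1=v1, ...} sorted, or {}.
Answer: {x=-15, z=2}

Derivation:
Keep first 2 events (discard last 6):
  after event 1 (t=10: INC z by 2): {z=2}
  after event 2 (t=15: DEC x by 15): {x=-15, z=2}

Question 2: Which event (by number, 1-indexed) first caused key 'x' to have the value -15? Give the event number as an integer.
Looking for first event where x becomes -15:
  event 2: x (absent) -> -15  <-- first match

Answer: 2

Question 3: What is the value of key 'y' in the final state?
Answer: 14

Derivation:
Track key 'y' through all 8 events:
  event 1 (t=10: INC z by 2): y unchanged
  event 2 (t=15: DEC x by 15): y unchanged
  event 3 (t=25: SET x = 10): y unchanged
  event 4 (t=35: INC y by 10): y (absent) -> 10
  event 5 (t=42: DEC x by 2): y unchanged
  event 6 (t=50: INC z by 1): y unchanged
  event 7 (t=52: INC y by 13): y 10 -> 23
  event 8 (t=56: SET y = 14): y 23 -> 14
Final: y = 14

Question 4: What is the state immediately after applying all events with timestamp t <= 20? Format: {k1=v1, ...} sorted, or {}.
Answer: {x=-15, z=2}

Derivation:
Apply events with t <= 20 (2 events):
  after event 1 (t=10: INC z by 2): {z=2}
  after event 2 (t=15: DEC x by 15): {x=-15, z=2}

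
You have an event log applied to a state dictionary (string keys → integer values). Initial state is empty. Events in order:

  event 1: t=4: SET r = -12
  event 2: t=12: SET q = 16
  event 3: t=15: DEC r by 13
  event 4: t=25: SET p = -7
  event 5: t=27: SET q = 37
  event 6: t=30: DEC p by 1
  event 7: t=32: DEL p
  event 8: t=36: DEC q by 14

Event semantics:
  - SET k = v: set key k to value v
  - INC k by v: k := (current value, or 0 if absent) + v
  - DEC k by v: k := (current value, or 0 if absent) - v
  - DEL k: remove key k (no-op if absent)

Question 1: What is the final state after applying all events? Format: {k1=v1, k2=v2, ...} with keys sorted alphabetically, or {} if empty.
Answer: {q=23, r=-25}

Derivation:
  after event 1 (t=4: SET r = -12): {r=-12}
  after event 2 (t=12: SET q = 16): {q=16, r=-12}
  after event 3 (t=15: DEC r by 13): {q=16, r=-25}
  after event 4 (t=25: SET p = -7): {p=-7, q=16, r=-25}
  after event 5 (t=27: SET q = 37): {p=-7, q=37, r=-25}
  after event 6 (t=30: DEC p by 1): {p=-8, q=37, r=-25}
  after event 7 (t=32: DEL p): {q=37, r=-25}
  after event 8 (t=36: DEC q by 14): {q=23, r=-25}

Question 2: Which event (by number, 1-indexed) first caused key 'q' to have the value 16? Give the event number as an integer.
Answer: 2

Derivation:
Looking for first event where q becomes 16:
  event 2: q (absent) -> 16  <-- first match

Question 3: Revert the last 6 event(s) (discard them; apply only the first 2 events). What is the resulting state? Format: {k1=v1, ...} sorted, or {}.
Keep first 2 events (discard last 6):
  after event 1 (t=4: SET r = -12): {r=-12}
  after event 2 (t=12: SET q = 16): {q=16, r=-12}

Answer: {q=16, r=-12}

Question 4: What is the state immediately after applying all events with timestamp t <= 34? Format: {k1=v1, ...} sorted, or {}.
Apply events with t <= 34 (7 events):
  after event 1 (t=4: SET r = -12): {r=-12}
  after event 2 (t=12: SET q = 16): {q=16, r=-12}
  after event 3 (t=15: DEC r by 13): {q=16, r=-25}
  after event 4 (t=25: SET p = -7): {p=-7, q=16, r=-25}
  after event 5 (t=27: SET q = 37): {p=-7, q=37, r=-25}
  after event 6 (t=30: DEC p by 1): {p=-8, q=37, r=-25}
  after event 7 (t=32: DEL p): {q=37, r=-25}

Answer: {q=37, r=-25}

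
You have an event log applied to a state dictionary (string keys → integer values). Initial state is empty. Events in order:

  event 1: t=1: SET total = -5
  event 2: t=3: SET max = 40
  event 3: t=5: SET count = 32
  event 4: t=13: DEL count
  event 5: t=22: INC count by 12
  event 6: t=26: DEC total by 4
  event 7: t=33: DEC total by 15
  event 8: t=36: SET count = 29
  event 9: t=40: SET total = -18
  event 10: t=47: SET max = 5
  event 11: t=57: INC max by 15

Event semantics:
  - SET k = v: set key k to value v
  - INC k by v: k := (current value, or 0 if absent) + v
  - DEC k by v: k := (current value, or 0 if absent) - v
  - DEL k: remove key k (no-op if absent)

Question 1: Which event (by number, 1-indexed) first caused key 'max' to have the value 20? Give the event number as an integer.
Answer: 11

Derivation:
Looking for first event where max becomes 20:
  event 2: max = 40
  event 3: max = 40
  event 4: max = 40
  event 5: max = 40
  event 6: max = 40
  event 7: max = 40
  event 8: max = 40
  event 9: max = 40
  event 10: max = 5
  event 11: max 5 -> 20  <-- first match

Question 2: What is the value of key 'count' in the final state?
Track key 'count' through all 11 events:
  event 1 (t=1: SET total = -5): count unchanged
  event 2 (t=3: SET max = 40): count unchanged
  event 3 (t=5: SET count = 32): count (absent) -> 32
  event 4 (t=13: DEL count): count 32 -> (absent)
  event 5 (t=22: INC count by 12): count (absent) -> 12
  event 6 (t=26: DEC total by 4): count unchanged
  event 7 (t=33: DEC total by 15): count unchanged
  event 8 (t=36: SET count = 29): count 12 -> 29
  event 9 (t=40: SET total = -18): count unchanged
  event 10 (t=47: SET max = 5): count unchanged
  event 11 (t=57: INC max by 15): count unchanged
Final: count = 29

Answer: 29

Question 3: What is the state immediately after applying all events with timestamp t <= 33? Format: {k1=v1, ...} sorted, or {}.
Answer: {count=12, max=40, total=-24}

Derivation:
Apply events with t <= 33 (7 events):
  after event 1 (t=1: SET total = -5): {total=-5}
  after event 2 (t=3: SET max = 40): {max=40, total=-5}
  after event 3 (t=5: SET count = 32): {count=32, max=40, total=-5}
  after event 4 (t=13: DEL count): {max=40, total=-5}
  after event 5 (t=22: INC count by 12): {count=12, max=40, total=-5}
  after event 6 (t=26: DEC total by 4): {count=12, max=40, total=-9}
  after event 7 (t=33: DEC total by 15): {count=12, max=40, total=-24}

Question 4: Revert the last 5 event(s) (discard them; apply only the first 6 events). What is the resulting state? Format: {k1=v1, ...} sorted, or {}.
Keep first 6 events (discard last 5):
  after event 1 (t=1: SET total = -5): {total=-5}
  after event 2 (t=3: SET max = 40): {max=40, total=-5}
  after event 3 (t=5: SET count = 32): {count=32, max=40, total=-5}
  after event 4 (t=13: DEL count): {max=40, total=-5}
  after event 5 (t=22: INC count by 12): {count=12, max=40, total=-5}
  after event 6 (t=26: DEC total by 4): {count=12, max=40, total=-9}

Answer: {count=12, max=40, total=-9}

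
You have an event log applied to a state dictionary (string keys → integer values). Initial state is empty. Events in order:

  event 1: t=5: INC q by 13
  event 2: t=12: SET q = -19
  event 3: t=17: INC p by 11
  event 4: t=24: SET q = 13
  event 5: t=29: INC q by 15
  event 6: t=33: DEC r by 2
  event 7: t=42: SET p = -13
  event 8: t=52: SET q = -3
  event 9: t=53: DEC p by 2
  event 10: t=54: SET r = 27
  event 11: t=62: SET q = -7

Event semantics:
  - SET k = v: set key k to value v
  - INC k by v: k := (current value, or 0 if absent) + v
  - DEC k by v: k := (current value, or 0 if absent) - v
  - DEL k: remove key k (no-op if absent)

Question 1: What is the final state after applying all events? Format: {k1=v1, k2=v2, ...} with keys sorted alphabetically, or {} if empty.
Answer: {p=-15, q=-7, r=27}

Derivation:
  after event 1 (t=5: INC q by 13): {q=13}
  after event 2 (t=12: SET q = -19): {q=-19}
  after event 3 (t=17: INC p by 11): {p=11, q=-19}
  after event 4 (t=24: SET q = 13): {p=11, q=13}
  after event 5 (t=29: INC q by 15): {p=11, q=28}
  after event 6 (t=33: DEC r by 2): {p=11, q=28, r=-2}
  after event 7 (t=42: SET p = -13): {p=-13, q=28, r=-2}
  after event 8 (t=52: SET q = -3): {p=-13, q=-3, r=-2}
  after event 9 (t=53: DEC p by 2): {p=-15, q=-3, r=-2}
  after event 10 (t=54: SET r = 27): {p=-15, q=-3, r=27}
  after event 11 (t=62: SET q = -7): {p=-15, q=-7, r=27}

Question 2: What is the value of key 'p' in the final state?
Answer: -15

Derivation:
Track key 'p' through all 11 events:
  event 1 (t=5: INC q by 13): p unchanged
  event 2 (t=12: SET q = -19): p unchanged
  event 3 (t=17: INC p by 11): p (absent) -> 11
  event 4 (t=24: SET q = 13): p unchanged
  event 5 (t=29: INC q by 15): p unchanged
  event 6 (t=33: DEC r by 2): p unchanged
  event 7 (t=42: SET p = -13): p 11 -> -13
  event 8 (t=52: SET q = -3): p unchanged
  event 9 (t=53: DEC p by 2): p -13 -> -15
  event 10 (t=54: SET r = 27): p unchanged
  event 11 (t=62: SET q = -7): p unchanged
Final: p = -15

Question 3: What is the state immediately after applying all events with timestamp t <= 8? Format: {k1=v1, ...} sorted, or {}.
Apply events with t <= 8 (1 events):
  after event 1 (t=5: INC q by 13): {q=13}

Answer: {q=13}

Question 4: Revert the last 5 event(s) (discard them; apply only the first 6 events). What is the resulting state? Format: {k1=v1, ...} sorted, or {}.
Answer: {p=11, q=28, r=-2}

Derivation:
Keep first 6 events (discard last 5):
  after event 1 (t=5: INC q by 13): {q=13}
  after event 2 (t=12: SET q = -19): {q=-19}
  after event 3 (t=17: INC p by 11): {p=11, q=-19}
  after event 4 (t=24: SET q = 13): {p=11, q=13}
  after event 5 (t=29: INC q by 15): {p=11, q=28}
  after event 6 (t=33: DEC r by 2): {p=11, q=28, r=-2}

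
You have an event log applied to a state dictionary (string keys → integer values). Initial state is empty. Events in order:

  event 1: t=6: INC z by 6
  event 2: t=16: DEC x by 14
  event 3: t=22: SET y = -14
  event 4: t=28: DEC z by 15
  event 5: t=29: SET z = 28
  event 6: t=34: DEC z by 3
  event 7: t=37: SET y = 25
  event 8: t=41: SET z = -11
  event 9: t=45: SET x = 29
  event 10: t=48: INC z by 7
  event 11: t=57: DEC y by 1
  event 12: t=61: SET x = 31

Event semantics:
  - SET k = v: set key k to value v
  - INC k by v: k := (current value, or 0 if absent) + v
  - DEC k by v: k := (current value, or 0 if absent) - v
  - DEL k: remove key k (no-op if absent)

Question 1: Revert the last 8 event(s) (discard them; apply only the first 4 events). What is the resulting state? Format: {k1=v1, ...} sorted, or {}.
Keep first 4 events (discard last 8):
  after event 1 (t=6: INC z by 6): {z=6}
  after event 2 (t=16: DEC x by 14): {x=-14, z=6}
  after event 3 (t=22: SET y = -14): {x=-14, y=-14, z=6}
  after event 4 (t=28: DEC z by 15): {x=-14, y=-14, z=-9}

Answer: {x=-14, y=-14, z=-9}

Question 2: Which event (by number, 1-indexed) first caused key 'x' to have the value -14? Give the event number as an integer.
Looking for first event where x becomes -14:
  event 2: x (absent) -> -14  <-- first match

Answer: 2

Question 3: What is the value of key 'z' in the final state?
Answer: -4

Derivation:
Track key 'z' through all 12 events:
  event 1 (t=6: INC z by 6): z (absent) -> 6
  event 2 (t=16: DEC x by 14): z unchanged
  event 3 (t=22: SET y = -14): z unchanged
  event 4 (t=28: DEC z by 15): z 6 -> -9
  event 5 (t=29: SET z = 28): z -9 -> 28
  event 6 (t=34: DEC z by 3): z 28 -> 25
  event 7 (t=37: SET y = 25): z unchanged
  event 8 (t=41: SET z = -11): z 25 -> -11
  event 9 (t=45: SET x = 29): z unchanged
  event 10 (t=48: INC z by 7): z -11 -> -4
  event 11 (t=57: DEC y by 1): z unchanged
  event 12 (t=61: SET x = 31): z unchanged
Final: z = -4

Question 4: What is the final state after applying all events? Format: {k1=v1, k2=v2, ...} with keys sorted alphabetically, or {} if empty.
  after event 1 (t=6: INC z by 6): {z=6}
  after event 2 (t=16: DEC x by 14): {x=-14, z=6}
  after event 3 (t=22: SET y = -14): {x=-14, y=-14, z=6}
  after event 4 (t=28: DEC z by 15): {x=-14, y=-14, z=-9}
  after event 5 (t=29: SET z = 28): {x=-14, y=-14, z=28}
  after event 6 (t=34: DEC z by 3): {x=-14, y=-14, z=25}
  after event 7 (t=37: SET y = 25): {x=-14, y=25, z=25}
  after event 8 (t=41: SET z = -11): {x=-14, y=25, z=-11}
  after event 9 (t=45: SET x = 29): {x=29, y=25, z=-11}
  after event 10 (t=48: INC z by 7): {x=29, y=25, z=-4}
  after event 11 (t=57: DEC y by 1): {x=29, y=24, z=-4}
  after event 12 (t=61: SET x = 31): {x=31, y=24, z=-4}

Answer: {x=31, y=24, z=-4}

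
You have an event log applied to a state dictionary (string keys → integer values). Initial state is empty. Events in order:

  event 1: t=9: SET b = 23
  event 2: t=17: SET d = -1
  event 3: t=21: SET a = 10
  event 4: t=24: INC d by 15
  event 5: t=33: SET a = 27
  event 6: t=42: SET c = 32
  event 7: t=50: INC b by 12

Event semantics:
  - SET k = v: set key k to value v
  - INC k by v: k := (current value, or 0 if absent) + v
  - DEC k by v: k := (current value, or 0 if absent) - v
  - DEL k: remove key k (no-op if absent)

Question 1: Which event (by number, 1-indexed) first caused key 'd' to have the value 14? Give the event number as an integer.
Looking for first event where d becomes 14:
  event 2: d = -1
  event 3: d = -1
  event 4: d -1 -> 14  <-- first match

Answer: 4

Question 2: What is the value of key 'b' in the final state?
Track key 'b' through all 7 events:
  event 1 (t=9: SET b = 23): b (absent) -> 23
  event 2 (t=17: SET d = -1): b unchanged
  event 3 (t=21: SET a = 10): b unchanged
  event 4 (t=24: INC d by 15): b unchanged
  event 5 (t=33: SET a = 27): b unchanged
  event 6 (t=42: SET c = 32): b unchanged
  event 7 (t=50: INC b by 12): b 23 -> 35
Final: b = 35

Answer: 35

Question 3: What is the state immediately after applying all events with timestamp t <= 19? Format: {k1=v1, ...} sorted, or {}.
Answer: {b=23, d=-1}

Derivation:
Apply events with t <= 19 (2 events):
  after event 1 (t=9: SET b = 23): {b=23}
  after event 2 (t=17: SET d = -1): {b=23, d=-1}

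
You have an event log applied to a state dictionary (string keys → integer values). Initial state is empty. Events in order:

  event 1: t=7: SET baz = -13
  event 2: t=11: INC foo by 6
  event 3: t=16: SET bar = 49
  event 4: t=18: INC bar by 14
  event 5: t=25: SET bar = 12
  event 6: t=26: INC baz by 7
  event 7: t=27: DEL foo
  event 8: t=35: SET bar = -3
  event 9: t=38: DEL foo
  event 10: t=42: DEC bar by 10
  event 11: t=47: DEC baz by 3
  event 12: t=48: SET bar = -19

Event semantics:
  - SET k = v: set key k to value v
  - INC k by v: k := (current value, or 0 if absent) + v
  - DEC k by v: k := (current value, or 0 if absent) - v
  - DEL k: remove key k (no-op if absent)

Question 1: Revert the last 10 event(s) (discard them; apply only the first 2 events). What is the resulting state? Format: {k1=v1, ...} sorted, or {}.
Keep first 2 events (discard last 10):
  after event 1 (t=7: SET baz = -13): {baz=-13}
  after event 2 (t=11: INC foo by 6): {baz=-13, foo=6}

Answer: {baz=-13, foo=6}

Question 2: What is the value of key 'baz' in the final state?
Answer: -9

Derivation:
Track key 'baz' through all 12 events:
  event 1 (t=7: SET baz = -13): baz (absent) -> -13
  event 2 (t=11: INC foo by 6): baz unchanged
  event 3 (t=16: SET bar = 49): baz unchanged
  event 4 (t=18: INC bar by 14): baz unchanged
  event 5 (t=25: SET bar = 12): baz unchanged
  event 6 (t=26: INC baz by 7): baz -13 -> -6
  event 7 (t=27: DEL foo): baz unchanged
  event 8 (t=35: SET bar = -3): baz unchanged
  event 9 (t=38: DEL foo): baz unchanged
  event 10 (t=42: DEC bar by 10): baz unchanged
  event 11 (t=47: DEC baz by 3): baz -6 -> -9
  event 12 (t=48: SET bar = -19): baz unchanged
Final: baz = -9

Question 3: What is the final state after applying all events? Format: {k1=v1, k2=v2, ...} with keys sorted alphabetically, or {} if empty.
Answer: {bar=-19, baz=-9}

Derivation:
  after event 1 (t=7: SET baz = -13): {baz=-13}
  after event 2 (t=11: INC foo by 6): {baz=-13, foo=6}
  after event 3 (t=16: SET bar = 49): {bar=49, baz=-13, foo=6}
  after event 4 (t=18: INC bar by 14): {bar=63, baz=-13, foo=6}
  after event 5 (t=25: SET bar = 12): {bar=12, baz=-13, foo=6}
  after event 6 (t=26: INC baz by 7): {bar=12, baz=-6, foo=6}
  after event 7 (t=27: DEL foo): {bar=12, baz=-6}
  after event 8 (t=35: SET bar = -3): {bar=-3, baz=-6}
  after event 9 (t=38: DEL foo): {bar=-3, baz=-6}
  after event 10 (t=42: DEC bar by 10): {bar=-13, baz=-6}
  after event 11 (t=47: DEC baz by 3): {bar=-13, baz=-9}
  after event 12 (t=48: SET bar = -19): {bar=-19, baz=-9}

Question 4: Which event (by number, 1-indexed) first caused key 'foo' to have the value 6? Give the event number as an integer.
Answer: 2

Derivation:
Looking for first event where foo becomes 6:
  event 2: foo (absent) -> 6  <-- first match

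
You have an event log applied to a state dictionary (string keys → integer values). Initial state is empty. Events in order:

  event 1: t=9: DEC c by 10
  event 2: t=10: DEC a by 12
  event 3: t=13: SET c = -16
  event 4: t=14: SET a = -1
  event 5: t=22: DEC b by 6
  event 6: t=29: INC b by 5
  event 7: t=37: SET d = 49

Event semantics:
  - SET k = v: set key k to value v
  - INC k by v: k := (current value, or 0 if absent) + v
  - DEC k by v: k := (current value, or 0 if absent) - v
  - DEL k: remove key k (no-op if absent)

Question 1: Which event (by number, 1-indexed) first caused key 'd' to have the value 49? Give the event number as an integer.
Answer: 7

Derivation:
Looking for first event where d becomes 49:
  event 7: d (absent) -> 49  <-- first match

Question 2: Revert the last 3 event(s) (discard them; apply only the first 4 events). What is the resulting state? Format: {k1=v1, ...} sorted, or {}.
Keep first 4 events (discard last 3):
  after event 1 (t=9: DEC c by 10): {c=-10}
  after event 2 (t=10: DEC a by 12): {a=-12, c=-10}
  after event 3 (t=13: SET c = -16): {a=-12, c=-16}
  after event 4 (t=14: SET a = -1): {a=-1, c=-16}

Answer: {a=-1, c=-16}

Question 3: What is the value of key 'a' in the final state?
Track key 'a' through all 7 events:
  event 1 (t=9: DEC c by 10): a unchanged
  event 2 (t=10: DEC a by 12): a (absent) -> -12
  event 3 (t=13: SET c = -16): a unchanged
  event 4 (t=14: SET a = -1): a -12 -> -1
  event 5 (t=22: DEC b by 6): a unchanged
  event 6 (t=29: INC b by 5): a unchanged
  event 7 (t=37: SET d = 49): a unchanged
Final: a = -1

Answer: -1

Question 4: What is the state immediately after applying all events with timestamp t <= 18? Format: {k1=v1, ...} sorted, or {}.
Apply events with t <= 18 (4 events):
  after event 1 (t=9: DEC c by 10): {c=-10}
  after event 2 (t=10: DEC a by 12): {a=-12, c=-10}
  after event 3 (t=13: SET c = -16): {a=-12, c=-16}
  after event 4 (t=14: SET a = -1): {a=-1, c=-16}

Answer: {a=-1, c=-16}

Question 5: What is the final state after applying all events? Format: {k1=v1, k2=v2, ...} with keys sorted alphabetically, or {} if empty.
Answer: {a=-1, b=-1, c=-16, d=49}

Derivation:
  after event 1 (t=9: DEC c by 10): {c=-10}
  after event 2 (t=10: DEC a by 12): {a=-12, c=-10}
  after event 3 (t=13: SET c = -16): {a=-12, c=-16}
  after event 4 (t=14: SET a = -1): {a=-1, c=-16}
  after event 5 (t=22: DEC b by 6): {a=-1, b=-6, c=-16}
  after event 6 (t=29: INC b by 5): {a=-1, b=-1, c=-16}
  after event 7 (t=37: SET d = 49): {a=-1, b=-1, c=-16, d=49}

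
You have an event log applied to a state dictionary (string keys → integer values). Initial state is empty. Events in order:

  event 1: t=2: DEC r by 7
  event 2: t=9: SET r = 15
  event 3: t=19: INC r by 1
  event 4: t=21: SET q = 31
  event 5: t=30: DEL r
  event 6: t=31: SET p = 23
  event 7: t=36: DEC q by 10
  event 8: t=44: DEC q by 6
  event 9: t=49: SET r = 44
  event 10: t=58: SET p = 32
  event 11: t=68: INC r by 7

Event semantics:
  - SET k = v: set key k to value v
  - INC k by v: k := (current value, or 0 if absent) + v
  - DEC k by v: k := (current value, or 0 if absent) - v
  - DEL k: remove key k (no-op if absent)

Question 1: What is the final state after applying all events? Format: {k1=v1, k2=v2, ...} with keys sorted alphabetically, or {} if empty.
  after event 1 (t=2: DEC r by 7): {r=-7}
  after event 2 (t=9: SET r = 15): {r=15}
  after event 3 (t=19: INC r by 1): {r=16}
  after event 4 (t=21: SET q = 31): {q=31, r=16}
  after event 5 (t=30: DEL r): {q=31}
  after event 6 (t=31: SET p = 23): {p=23, q=31}
  after event 7 (t=36: DEC q by 10): {p=23, q=21}
  after event 8 (t=44: DEC q by 6): {p=23, q=15}
  after event 9 (t=49: SET r = 44): {p=23, q=15, r=44}
  after event 10 (t=58: SET p = 32): {p=32, q=15, r=44}
  after event 11 (t=68: INC r by 7): {p=32, q=15, r=51}

Answer: {p=32, q=15, r=51}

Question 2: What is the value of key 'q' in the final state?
Answer: 15

Derivation:
Track key 'q' through all 11 events:
  event 1 (t=2: DEC r by 7): q unchanged
  event 2 (t=9: SET r = 15): q unchanged
  event 3 (t=19: INC r by 1): q unchanged
  event 4 (t=21: SET q = 31): q (absent) -> 31
  event 5 (t=30: DEL r): q unchanged
  event 6 (t=31: SET p = 23): q unchanged
  event 7 (t=36: DEC q by 10): q 31 -> 21
  event 8 (t=44: DEC q by 6): q 21 -> 15
  event 9 (t=49: SET r = 44): q unchanged
  event 10 (t=58: SET p = 32): q unchanged
  event 11 (t=68: INC r by 7): q unchanged
Final: q = 15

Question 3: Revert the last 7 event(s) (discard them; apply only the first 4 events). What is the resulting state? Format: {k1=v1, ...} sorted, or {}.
Keep first 4 events (discard last 7):
  after event 1 (t=2: DEC r by 7): {r=-7}
  after event 2 (t=9: SET r = 15): {r=15}
  after event 3 (t=19: INC r by 1): {r=16}
  after event 4 (t=21: SET q = 31): {q=31, r=16}

Answer: {q=31, r=16}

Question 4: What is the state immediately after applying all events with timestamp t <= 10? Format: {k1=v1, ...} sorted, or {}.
Apply events with t <= 10 (2 events):
  after event 1 (t=2: DEC r by 7): {r=-7}
  after event 2 (t=9: SET r = 15): {r=15}

Answer: {r=15}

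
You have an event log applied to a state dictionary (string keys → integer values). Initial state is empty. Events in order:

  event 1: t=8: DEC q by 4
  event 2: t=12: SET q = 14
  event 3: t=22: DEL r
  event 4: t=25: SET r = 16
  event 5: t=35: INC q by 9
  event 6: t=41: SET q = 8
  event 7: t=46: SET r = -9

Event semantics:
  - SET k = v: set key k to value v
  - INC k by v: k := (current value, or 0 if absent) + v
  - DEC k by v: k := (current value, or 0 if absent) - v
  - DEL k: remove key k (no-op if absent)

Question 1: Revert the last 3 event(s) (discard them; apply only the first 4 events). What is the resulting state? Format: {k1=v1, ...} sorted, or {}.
Keep first 4 events (discard last 3):
  after event 1 (t=8: DEC q by 4): {q=-4}
  after event 2 (t=12: SET q = 14): {q=14}
  after event 3 (t=22: DEL r): {q=14}
  after event 4 (t=25: SET r = 16): {q=14, r=16}

Answer: {q=14, r=16}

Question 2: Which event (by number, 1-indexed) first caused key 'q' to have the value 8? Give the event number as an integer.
Answer: 6

Derivation:
Looking for first event where q becomes 8:
  event 1: q = -4
  event 2: q = 14
  event 3: q = 14
  event 4: q = 14
  event 5: q = 23
  event 6: q 23 -> 8  <-- first match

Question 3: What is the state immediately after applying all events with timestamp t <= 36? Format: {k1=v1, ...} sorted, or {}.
Apply events with t <= 36 (5 events):
  after event 1 (t=8: DEC q by 4): {q=-4}
  after event 2 (t=12: SET q = 14): {q=14}
  after event 3 (t=22: DEL r): {q=14}
  after event 4 (t=25: SET r = 16): {q=14, r=16}
  after event 5 (t=35: INC q by 9): {q=23, r=16}

Answer: {q=23, r=16}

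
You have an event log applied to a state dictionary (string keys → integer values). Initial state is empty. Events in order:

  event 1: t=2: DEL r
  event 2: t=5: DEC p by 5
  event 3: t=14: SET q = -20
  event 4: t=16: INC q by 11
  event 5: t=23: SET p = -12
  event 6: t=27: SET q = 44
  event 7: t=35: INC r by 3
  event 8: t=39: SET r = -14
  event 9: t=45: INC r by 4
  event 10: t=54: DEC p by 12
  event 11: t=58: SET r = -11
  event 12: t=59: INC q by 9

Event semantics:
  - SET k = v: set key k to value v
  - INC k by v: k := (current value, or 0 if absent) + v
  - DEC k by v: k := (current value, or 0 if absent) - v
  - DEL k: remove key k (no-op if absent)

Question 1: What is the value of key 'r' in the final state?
Answer: -11

Derivation:
Track key 'r' through all 12 events:
  event 1 (t=2: DEL r): r (absent) -> (absent)
  event 2 (t=5: DEC p by 5): r unchanged
  event 3 (t=14: SET q = -20): r unchanged
  event 4 (t=16: INC q by 11): r unchanged
  event 5 (t=23: SET p = -12): r unchanged
  event 6 (t=27: SET q = 44): r unchanged
  event 7 (t=35: INC r by 3): r (absent) -> 3
  event 8 (t=39: SET r = -14): r 3 -> -14
  event 9 (t=45: INC r by 4): r -14 -> -10
  event 10 (t=54: DEC p by 12): r unchanged
  event 11 (t=58: SET r = -11): r -10 -> -11
  event 12 (t=59: INC q by 9): r unchanged
Final: r = -11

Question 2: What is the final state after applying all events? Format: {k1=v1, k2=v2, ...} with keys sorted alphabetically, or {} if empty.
  after event 1 (t=2: DEL r): {}
  after event 2 (t=5: DEC p by 5): {p=-5}
  after event 3 (t=14: SET q = -20): {p=-5, q=-20}
  after event 4 (t=16: INC q by 11): {p=-5, q=-9}
  after event 5 (t=23: SET p = -12): {p=-12, q=-9}
  after event 6 (t=27: SET q = 44): {p=-12, q=44}
  after event 7 (t=35: INC r by 3): {p=-12, q=44, r=3}
  after event 8 (t=39: SET r = -14): {p=-12, q=44, r=-14}
  after event 9 (t=45: INC r by 4): {p=-12, q=44, r=-10}
  after event 10 (t=54: DEC p by 12): {p=-24, q=44, r=-10}
  after event 11 (t=58: SET r = -11): {p=-24, q=44, r=-11}
  after event 12 (t=59: INC q by 9): {p=-24, q=53, r=-11}

Answer: {p=-24, q=53, r=-11}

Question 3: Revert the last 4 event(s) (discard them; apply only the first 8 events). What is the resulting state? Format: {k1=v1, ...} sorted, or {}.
Keep first 8 events (discard last 4):
  after event 1 (t=2: DEL r): {}
  after event 2 (t=5: DEC p by 5): {p=-5}
  after event 3 (t=14: SET q = -20): {p=-5, q=-20}
  after event 4 (t=16: INC q by 11): {p=-5, q=-9}
  after event 5 (t=23: SET p = -12): {p=-12, q=-9}
  after event 6 (t=27: SET q = 44): {p=-12, q=44}
  after event 7 (t=35: INC r by 3): {p=-12, q=44, r=3}
  after event 8 (t=39: SET r = -14): {p=-12, q=44, r=-14}

Answer: {p=-12, q=44, r=-14}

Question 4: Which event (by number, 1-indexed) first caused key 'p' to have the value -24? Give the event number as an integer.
Looking for first event where p becomes -24:
  event 2: p = -5
  event 3: p = -5
  event 4: p = -5
  event 5: p = -12
  event 6: p = -12
  event 7: p = -12
  event 8: p = -12
  event 9: p = -12
  event 10: p -12 -> -24  <-- first match

Answer: 10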